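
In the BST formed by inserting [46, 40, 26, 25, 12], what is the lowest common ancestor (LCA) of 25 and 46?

Tree insertion order: [46, 40, 26, 25, 12]
Tree (level-order array): [46, 40, None, 26, None, 25, None, 12]
In a BST, the LCA of p=25, q=46 is the first node v on the
root-to-leaf path with p <= v <= q (go left if both < v, right if both > v).
Walk from root:
  at 46: 25 <= 46 <= 46, this is the LCA
LCA = 46


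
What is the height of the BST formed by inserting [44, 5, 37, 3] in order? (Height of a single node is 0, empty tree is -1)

Insertion order: [44, 5, 37, 3]
Tree (level-order array): [44, 5, None, 3, 37]
Compute height bottom-up (empty subtree = -1):
  height(3) = 1 + max(-1, -1) = 0
  height(37) = 1 + max(-1, -1) = 0
  height(5) = 1 + max(0, 0) = 1
  height(44) = 1 + max(1, -1) = 2
Height = 2


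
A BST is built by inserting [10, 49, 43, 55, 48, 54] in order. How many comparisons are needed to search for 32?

Search path for 32: 10 -> 49 -> 43
Found: False
Comparisons: 3


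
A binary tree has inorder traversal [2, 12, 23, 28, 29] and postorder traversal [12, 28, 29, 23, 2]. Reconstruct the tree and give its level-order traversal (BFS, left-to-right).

Inorder:   [2, 12, 23, 28, 29]
Postorder: [12, 28, 29, 23, 2]
Algorithm: postorder visits root last, so walk postorder right-to-left;
each value is the root of the current inorder slice — split it at that
value, recurse on the right subtree first, then the left.
Recursive splits:
  root=2; inorder splits into left=[], right=[12, 23, 28, 29]
  root=23; inorder splits into left=[12], right=[28, 29]
  root=29; inorder splits into left=[28], right=[]
  root=28; inorder splits into left=[], right=[]
  root=12; inorder splits into left=[], right=[]
Reconstructed level-order: [2, 23, 12, 29, 28]


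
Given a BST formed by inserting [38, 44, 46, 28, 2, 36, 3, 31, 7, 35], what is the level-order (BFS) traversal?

Tree insertion order: [38, 44, 46, 28, 2, 36, 3, 31, 7, 35]
Tree (level-order array): [38, 28, 44, 2, 36, None, 46, None, 3, 31, None, None, None, None, 7, None, 35]
BFS from the root, enqueuing left then right child of each popped node:
  queue [38] -> pop 38, enqueue [28, 44], visited so far: [38]
  queue [28, 44] -> pop 28, enqueue [2, 36], visited so far: [38, 28]
  queue [44, 2, 36] -> pop 44, enqueue [46], visited so far: [38, 28, 44]
  queue [2, 36, 46] -> pop 2, enqueue [3], visited so far: [38, 28, 44, 2]
  queue [36, 46, 3] -> pop 36, enqueue [31], visited so far: [38, 28, 44, 2, 36]
  queue [46, 3, 31] -> pop 46, enqueue [none], visited so far: [38, 28, 44, 2, 36, 46]
  queue [3, 31] -> pop 3, enqueue [7], visited so far: [38, 28, 44, 2, 36, 46, 3]
  queue [31, 7] -> pop 31, enqueue [35], visited so far: [38, 28, 44, 2, 36, 46, 3, 31]
  queue [7, 35] -> pop 7, enqueue [none], visited so far: [38, 28, 44, 2, 36, 46, 3, 31, 7]
  queue [35] -> pop 35, enqueue [none], visited so far: [38, 28, 44, 2, 36, 46, 3, 31, 7, 35]
Result: [38, 28, 44, 2, 36, 46, 3, 31, 7, 35]


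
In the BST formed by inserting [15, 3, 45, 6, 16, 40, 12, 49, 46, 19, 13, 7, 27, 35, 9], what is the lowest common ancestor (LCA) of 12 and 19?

Tree insertion order: [15, 3, 45, 6, 16, 40, 12, 49, 46, 19, 13, 7, 27, 35, 9]
Tree (level-order array): [15, 3, 45, None, 6, 16, 49, None, 12, None, 40, 46, None, 7, 13, 19, None, None, None, None, 9, None, None, None, 27, None, None, None, 35]
In a BST, the LCA of p=12, q=19 is the first node v on the
root-to-leaf path with p <= v <= q (go left if both < v, right if both > v).
Walk from root:
  at 15: 12 <= 15 <= 19, this is the LCA
LCA = 15


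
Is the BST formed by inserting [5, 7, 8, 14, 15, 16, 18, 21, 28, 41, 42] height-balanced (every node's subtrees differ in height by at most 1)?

Tree (level-order array): [5, None, 7, None, 8, None, 14, None, 15, None, 16, None, 18, None, 21, None, 28, None, 41, None, 42]
Definition: a tree is height-balanced if, at every node, |h(left) - h(right)| <= 1 (empty subtree has height -1).
Bottom-up per-node check:
  node 42: h_left=-1, h_right=-1, diff=0 [OK], height=0
  node 41: h_left=-1, h_right=0, diff=1 [OK], height=1
  node 28: h_left=-1, h_right=1, diff=2 [FAIL (|-1-1|=2 > 1)], height=2
  node 21: h_left=-1, h_right=2, diff=3 [FAIL (|-1-2|=3 > 1)], height=3
  node 18: h_left=-1, h_right=3, diff=4 [FAIL (|-1-3|=4 > 1)], height=4
  node 16: h_left=-1, h_right=4, diff=5 [FAIL (|-1-4|=5 > 1)], height=5
  node 15: h_left=-1, h_right=5, diff=6 [FAIL (|-1-5|=6 > 1)], height=6
  node 14: h_left=-1, h_right=6, diff=7 [FAIL (|-1-6|=7 > 1)], height=7
  node 8: h_left=-1, h_right=7, diff=8 [FAIL (|-1-7|=8 > 1)], height=8
  node 7: h_left=-1, h_right=8, diff=9 [FAIL (|-1-8|=9 > 1)], height=9
  node 5: h_left=-1, h_right=9, diff=10 [FAIL (|-1-9|=10 > 1)], height=10
Node 28 violates the condition: |-1 - 1| = 2 > 1.
Result: Not balanced


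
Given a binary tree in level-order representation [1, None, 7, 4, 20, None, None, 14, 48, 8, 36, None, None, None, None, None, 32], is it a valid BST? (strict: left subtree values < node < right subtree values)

Level-order array: [1, None, 7, 4, 20, None, None, 14, 48, 8, 36, None, None, None, None, None, 32]
Validate using subtree bounds (lo, hi): at each node, require lo < value < hi,
then recurse left with hi=value and right with lo=value.
Preorder trace (stopping at first violation):
  at node 1 with bounds (-inf, +inf): OK
  at node 7 with bounds (1, +inf): OK
  at node 4 with bounds (1, 7): OK
  at node 20 with bounds (7, +inf): OK
  at node 14 with bounds (7, 20): OK
  at node 8 with bounds (7, 14): OK
  at node 36 with bounds (14, 20): VIOLATION
Node 36 violates its bound: not (14 < 36 < 20).
Result: Not a valid BST


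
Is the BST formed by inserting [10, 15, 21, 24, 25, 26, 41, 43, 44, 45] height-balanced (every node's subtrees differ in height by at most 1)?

Tree (level-order array): [10, None, 15, None, 21, None, 24, None, 25, None, 26, None, 41, None, 43, None, 44, None, 45]
Definition: a tree is height-balanced if, at every node, |h(left) - h(right)| <= 1 (empty subtree has height -1).
Bottom-up per-node check:
  node 45: h_left=-1, h_right=-1, diff=0 [OK], height=0
  node 44: h_left=-1, h_right=0, diff=1 [OK], height=1
  node 43: h_left=-1, h_right=1, diff=2 [FAIL (|-1-1|=2 > 1)], height=2
  node 41: h_left=-1, h_right=2, diff=3 [FAIL (|-1-2|=3 > 1)], height=3
  node 26: h_left=-1, h_right=3, diff=4 [FAIL (|-1-3|=4 > 1)], height=4
  node 25: h_left=-1, h_right=4, diff=5 [FAIL (|-1-4|=5 > 1)], height=5
  node 24: h_left=-1, h_right=5, diff=6 [FAIL (|-1-5|=6 > 1)], height=6
  node 21: h_left=-1, h_right=6, diff=7 [FAIL (|-1-6|=7 > 1)], height=7
  node 15: h_left=-1, h_right=7, diff=8 [FAIL (|-1-7|=8 > 1)], height=8
  node 10: h_left=-1, h_right=8, diff=9 [FAIL (|-1-8|=9 > 1)], height=9
Node 43 violates the condition: |-1 - 1| = 2 > 1.
Result: Not balanced


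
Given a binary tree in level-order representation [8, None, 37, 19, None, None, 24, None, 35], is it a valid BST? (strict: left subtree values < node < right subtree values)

Level-order array: [8, None, 37, 19, None, None, 24, None, 35]
Validate using subtree bounds (lo, hi): at each node, require lo < value < hi,
then recurse left with hi=value and right with lo=value.
Preorder trace (stopping at first violation):
  at node 8 with bounds (-inf, +inf): OK
  at node 37 with bounds (8, +inf): OK
  at node 19 with bounds (8, 37): OK
  at node 24 with bounds (19, 37): OK
  at node 35 with bounds (24, 37): OK
No violation found at any node.
Result: Valid BST


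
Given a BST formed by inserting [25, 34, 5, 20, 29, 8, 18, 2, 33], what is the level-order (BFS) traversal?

Tree insertion order: [25, 34, 5, 20, 29, 8, 18, 2, 33]
Tree (level-order array): [25, 5, 34, 2, 20, 29, None, None, None, 8, None, None, 33, None, 18]
BFS from the root, enqueuing left then right child of each popped node:
  queue [25] -> pop 25, enqueue [5, 34], visited so far: [25]
  queue [5, 34] -> pop 5, enqueue [2, 20], visited so far: [25, 5]
  queue [34, 2, 20] -> pop 34, enqueue [29], visited so far: [25, 5, 34]
  queue [2, 20, 29] -> pop 2, enqueue [none], visited so far: [25, 5, 34, 2]
  queue [20, 29] -> pop 20, enqueue [8], visited so far: [25, 5, 34, 2, 20]
  queue [29, 8] -> pop 29, enqueue [33], visited so far: [25, 5, 34, 2, 20, 29]
  queue [8, 33] -> pop 8, enqueue [18], visited so far: [25, 5, 34, 2, 20, 29, 8]
  queue [33, 18] -> pop 33, enqueue [none], visited so far: [25, 5, 34, 2, 20, 29, 8, 33]
  queue [18] -> pop 18, enqueue [none], visited so far: [25, 5, 34, 2, 20, 29, 8, 33, 18]
Result: [25, 5, 34, 2, 20, 29, 8, 33, 18]


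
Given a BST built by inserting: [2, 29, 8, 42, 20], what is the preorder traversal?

Tree insertion order: [2, 29, 8, 42, 20]
Tree (level-order array): [2, None, 29, 8, 42, None, 20]
Preorder traversal: [2, 29, 8, 20, 42]


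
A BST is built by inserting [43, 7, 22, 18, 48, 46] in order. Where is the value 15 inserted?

Starting tree (level order): [43, 7, 48, None, 22, 46, None, 18]
Insertion path: 43 -> 7 -> 22 -> 18
Result: insert 15 as left child of 18
Final tree (level order): [43, 7, 48, None, 22, 46, None, 18, None, None, None, 15]


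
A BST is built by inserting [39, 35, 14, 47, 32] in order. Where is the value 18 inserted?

Starting tree (level order): [39, 35, 47, 14, None, None, None, None, 32]
Insertion path: 39 -> 35 -> 14 -> 32
Result: insert 18 as left child of 32
Final tree (level order): [39, 35, 47, 14, None, None, None, None, 32, 18]


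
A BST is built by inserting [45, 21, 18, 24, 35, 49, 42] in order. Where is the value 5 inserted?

Starting tree (level order): [45, 21, 49, 18, 24, None, None, None, None, None, 35, None, 42]
Insertion path: 45 -> 21 -> 18
Result: insert 5 as left child of 18
Final tree (level order): [45, 21, 49, 18, 24, None, None, 5, None, None, 35, None, None, None, 42]


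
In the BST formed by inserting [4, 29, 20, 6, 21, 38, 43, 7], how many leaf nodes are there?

Tree built from: [4, 29, 20, 6, 21, 38, 43, 7]
Tree (level-order array): [4, None, 29, 20, 38, 6, 21, None, 43, None, 7]
Rule: A leaf has 0 children.
Per-node child counts:
  node 4: 1 child(ren)
  node 29: 2 child(ren)
  node 20: 2 child(ren)
  node 6: 1 child(ren)
  node 7: 0 child(ren)
  node 21: 0 child(ren)
  node 38: 1 child(ren)
  node 43: 0 child(ren)
Matching nodes: [7, 21, 43]
Count of leaf nodes: 3


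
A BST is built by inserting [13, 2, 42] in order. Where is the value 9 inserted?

Starting tree (level order): [13, 2, 42]
Insertion path: 13 -> 2
Result: insert 9 as right child of 2
Final tree (level order): [13, 2, 42, None, 9]


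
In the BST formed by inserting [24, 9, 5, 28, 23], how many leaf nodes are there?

Tree built from: [24, 9, 5, 28, 23]
Tree (level-order array): [24, 9, 28, 5, 23]
Rule: A leaf has 0 children.
Per-node child counts:
  node 24: 2 child(ren)
  node 9: 2 child(ren)
  node 5: 0 child(ren)
  node 23: 0 child(ren)
  node 28: 0 child(ren)
Matching nodes: [5, 23, 28]
Count of leaf nodes: 3


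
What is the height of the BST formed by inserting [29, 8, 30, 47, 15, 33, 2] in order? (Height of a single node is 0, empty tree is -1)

Insertion order: [29, 8, 30, 47, 15, 33, 2]
Tree (level-order array): [29, 8, 30, 2, 15, None, 47, None, None, None, None, 33]
Compute height bottom-up (empty subtree = -1):
  height(2) = 1 + max(-1, -1) = 0
  height(15) = 1 + max(-1, -1) = 0
  height(8) = 1 + max(0, 0) = 1
  height(33) = 1 + max(-1, -1) = 0
  height(47) = 1 + max(0, -1) = 1
  height(30) = 1 + max(-1, 1) = 2
  height(29) = 1 + max(1, 2) = 3
Height = 3


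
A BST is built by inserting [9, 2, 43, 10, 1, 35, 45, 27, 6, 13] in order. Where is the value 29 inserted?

Starting tree (level order): [9, 2, 43, 1, 6, 10, 45, None, None, None, None, None, 35, None, None, 27, None, 13]
Insertion path: 9 -> 43 -> 10 -> 35 -> 27
Result: insert 29 as right child of 27
Final tree (level order): [9, 2, 43, 1, 6, 10, 45, None, None, None, None, None, 35, None, None, 27, None, 13, 29]


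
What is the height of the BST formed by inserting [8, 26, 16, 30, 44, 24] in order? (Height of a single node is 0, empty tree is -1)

Insertion order: [8, 26, 16, 30, 44, 24]
Tree (level-order array): [8, None, 26, 16, 30, None, 24, None, 44]
Compute height bottom-up (empty subtree = -1):
  height(24) = 1 + max(-1, -1) = 0
  height(16) = 1 + max(-1, 0) = 1
  height(44) = 1 + max(-1, -1) = 0
  height(30) = 1 + max(-1, 0) = 1
  height(26) = 1 + max(1, 1) = 2
  height(8) = 1 + max(-1, 2) = 3
Height = 3


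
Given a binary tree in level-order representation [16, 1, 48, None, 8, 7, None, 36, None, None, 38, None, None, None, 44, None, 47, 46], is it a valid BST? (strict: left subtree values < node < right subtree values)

Level-order array: [16, 1, 48, None, 8, 7, None, 36, None, None, 38, None, None, None, 44, None, 47, 46]
Validate using subtree bounds (lo, hi): at each node, require lo < value < hi,
then recurse left with hi=value and right with lo=value.
Preorder trace (stopping at first violation):
  at node 16 with bounds (-inf, +inf): OK
  at node 1 with bounds (-inf, 16): OK
  at node 8 with bounds (1, 16): OK
  at node 36 with bounds (1, 8): VIOLATION
Node 36 violates its bound: not (1 < 36 < 8).
Result: Not a valid BST


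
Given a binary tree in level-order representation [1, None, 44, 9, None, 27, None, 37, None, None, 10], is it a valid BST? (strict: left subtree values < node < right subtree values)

Level-order array: [1, None, 44, 9, None, 27, None, 37, None, None, 10]
Validate using subtree bounds (lo, hi): at each node, require lo < value < hi,
then recurse left with hi=value and right with lo=value.
Preorder trace (stopping at first violation):
  at node 1 with bounds (-inf, +inf): OK
  at node 44 with bounds (1, +inf): OK
  at node 9 with bounds (1, 44): OK
  at node 27 with bounds (1, 9): VIOLATION
Node 27 violates its bound: not (1 < 27 < 9).
Result: Not a valid BST


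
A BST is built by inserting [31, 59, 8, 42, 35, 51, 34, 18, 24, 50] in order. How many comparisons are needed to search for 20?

Search path for 20: 31 -> 8 -> 18 -> 24
Found: False
Comparisons: 4


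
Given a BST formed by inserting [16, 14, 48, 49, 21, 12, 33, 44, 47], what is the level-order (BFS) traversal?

Tree insertion order: [16, 14, 48, 49, 21, 12, 33, 44, 47]
Tree (level-order array): [16, 14, 48, 12, None, 21, 49, None, None, None, 33, None, None, None, 44, None, 47]
BFS from the root, enqueuing left then right child of each popped node:
  queue [16] -> pop 16, enqueue [14, 48], visited so far: [16]
  queue [14, 48] -> pop 14, enqueue [12], visited so far: [16, 14]
  queue [48, 12] -> pop 48, enqueue [21, 49], visited so far: [16, 14, 48]
  queue [12, 21, 49] -> pop 12, enqueue [none], visited so far: [16, 14, 48, 12]
  queue [21, 49] -> pop 21, enqueue [33], visited so far: [16, 14, 48, 12, 21]
  queue [49, 33] -> pop 49, enqueue [none], visited so far: [16, 14, 48, 12, 21, 49]
  queue [33] -> pop 33, enqueue [44], visited so far: [16, 14, 48, 12, 21, 49, 33]
  queue [44] -> pop 44, enqueue [47], visited so far: [16, 14, 48, 12, 21, 49, 33, 44]
  queue [47] -> pop 47, enqueue [none], visited so far: [16, 14, 48, 12, 21, 49, 33, 44, 47]
Result: [16, 14, 48, 12, 21, 49, 33, 44, 47]


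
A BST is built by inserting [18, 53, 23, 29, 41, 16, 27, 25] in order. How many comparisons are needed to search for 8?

Search path for 8: 18 -> 16
Found: False
Comparisons: 2


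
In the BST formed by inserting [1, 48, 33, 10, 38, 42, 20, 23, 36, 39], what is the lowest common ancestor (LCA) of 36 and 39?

Tree insertion order: [1, 48, 33, 10, 38, 42, 20, 23, 36, 39]
Tree (level-order array): [1, None, 48, 33, None, 10, 38, None, 20, 36, 42, None, 23, None, None, 39]
In a BST, the LCA of p=36, q=39 is the first node v on the
root-to-leaf path with p <= v <= q (go left if both < v, right if both > v).
Walk from root:
  at 1: both 36 and 39 > 1, go right
  at 48: both 36 and 39 < 48, go left
  at 33: both 36 and 39 > 33, go right
  at 38: 36 <= 38 <= 39, this is the LCA
LCA = 38


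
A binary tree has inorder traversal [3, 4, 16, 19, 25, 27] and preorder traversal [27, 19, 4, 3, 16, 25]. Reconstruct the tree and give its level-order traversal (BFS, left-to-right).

Inorder:  [3, 4, 16, 19, 25, 27]
Preorder: [27, 19, 4, 3, 16, 25]
Algorithm: preorder visits root first, so consume preorder in order;
for each root, split the current inorder slice at that value into
left-subtree inorder and right-subtree inorder, then recurse.
Recursive splits:
  root=27; inorder splits into left=[3, 4, 16, 19, 25], right=[]
  root=19; inorder splits into left=[3, 4, 16], right=[25]
  root=4; inorder splits into left=[3], right=[16]
  root=3; inorder splits into left=[], right=[]
  root=16; inorder splits into left=[], right=[]
  root=25; inorder splits into left=[], right=[]
Reconstructed level-order: [27, 19, 4, 25, 3, 16]


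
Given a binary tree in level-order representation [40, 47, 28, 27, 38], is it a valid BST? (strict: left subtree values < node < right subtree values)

Level-order array: [40, 47, 28, 27, 38]
Validate using subtree bounds (lo, hi): at each node, require lo < value < hi,
then recurse left with hi=value and right with lo=value.
Preorder trace (stopping at first violation):
  at node 40 with bounds (-inf, +inf): OK
  at node 47 with bounds (-inf, 40): VIOLATION
Node 47 violates its bound: not (-inf < 47 < 40).
Result: Not a valid BST


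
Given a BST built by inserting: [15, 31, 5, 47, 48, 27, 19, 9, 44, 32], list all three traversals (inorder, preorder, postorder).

Tree insertion order: [15, 31, 5, 47, 48, 27, 19, 9, 44, 32]
Tree (level-order array): [15, 5, 31, None, 9, 27, 47, None, None, 19, None, 44, 48, None, None, 32]
Inorder (L, root, R): [5, 9, 15, 19, 27, 31, 32, 44, 47, 48]
Preorder (root, L, R): [15, 5, 9, 31, 27, 19, 47, 44, 32, 48]
Postorder (L, R, root): [9, 5, 19, 27, 32, 44, 48, 47, 31, 15]


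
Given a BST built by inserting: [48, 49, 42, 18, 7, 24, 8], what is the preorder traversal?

Tree insertion order: [48, 49, 42, 18, 7, 24, 8]
Tree (level-order array): [48, 42, 49, 18, None, None, None, 7, 24, None, 8]
Preorder traversal: [48, 42, 18, 7, 8, 24, 49]


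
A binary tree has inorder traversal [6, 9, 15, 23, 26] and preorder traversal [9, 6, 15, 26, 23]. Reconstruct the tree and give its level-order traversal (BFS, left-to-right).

Inorder:  [6, 9, 15, 23, 26]
Preorder: [9, 6, 15, 26, 23]
Algorithm: preorder visits root first, so consume preorder in order;
for each root, split the current inorder slice at that value into
left-subtree inorder and right-subtree inorder, then recurse.
Recursive splits:
  root=9; inorder splits into left=[6], right=[15, 23, 26]
  root=6; inorder splits into left=[], right=[]
  root=15; inorder splits into left=[], right=[23, 26]
  root=26; inorder splits into left=[23], right=[]
  root=23; inorder splits into left=[], right=[]
Reconstructed level-order: [9, 6, 15, 26, 23]


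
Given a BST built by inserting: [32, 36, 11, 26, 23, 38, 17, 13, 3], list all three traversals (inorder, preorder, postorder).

Tree insertion order: [32, 36, 11, 26, 23, 38, 17, 13, 3]
Tree (level-order array): [32, 11, 36, 3, 26, None, 38, None, None, 23, None, None, None, 17, None, 13]
Inorder (L, root, R): [3, 11, 13, 17, 23, 26, 32, 36, 38]
Preorder (root, L, R): [32, 11, 3, 26, 23, 17, 13, 36, 38]
Postorder (L, R, root): [3, 13, 17, 23, 26, 11, 38, 36, 32]


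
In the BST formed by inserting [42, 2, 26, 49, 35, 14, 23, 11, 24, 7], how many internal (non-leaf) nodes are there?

Tree built from: [42, 2, 26, 49, 35, 14, 23, 11, 24, 7]
Tree (level-order array): [42, 2, 49, None, 26, None, None, 14, 35, 11, 23, None, None, 7, None, None, 24]
Rule: An internal node has at least one child.
Per-node child counts:
  node 42: 2 child(ren)
  node 2: 1 child(ren)
  node 26: 2 child(ren)
  node 14: 2 child(ren)
  node 11: 1 child(ren)
  node 7: 0 child(ren)
  node 23: 1 child(ren)
  node 24: 0 child(ren)
  node 35: 0 child(ren)
  node 49: 0 child(ren)
Matching nodes: [42, 2, 26, 14, 11, 23]
Count of internal (non-leaf) nodes: 6


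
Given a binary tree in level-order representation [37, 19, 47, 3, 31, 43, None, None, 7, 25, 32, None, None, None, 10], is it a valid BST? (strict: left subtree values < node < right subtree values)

Level-order array: [37, 19, 47, 3, 31, 43, None, None, 7, 25, 32, None, None, None, 10]
Validate using subtree bounds (lo, hi): at each node, require lo < value < hi,
then recurse left with hi=value and right with lo=value.
Preorder trace (stopping at first violation):
  at node 37 with bounds (-inf, +inf): OK
  at node 19 with bounds (-inf, 37): OK
  at node 3 with bounds (-inf, 19): OK
  at node 7 with bounds (3, 19): OK
  at node 10 with bounds (7, 19): OK
  at node 31 with bounds (19, 37): OK
  at node 25 with bounds (19, 31): OK
  at node 32 with bounds (31, 37): OK
  at node 47 with bounds (37, +inf): OK
  at node 43 with bounds (37, 47): OK
No violation found at any node.
Result: Valid BST


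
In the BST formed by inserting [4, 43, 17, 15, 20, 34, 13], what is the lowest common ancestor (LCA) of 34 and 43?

Tree insertion order: [4, 43, 17, 15, 20, 34, 13]
Tree (level-order array): [4, None, 43, 17, None, 15, 20, 13, None, None, 34]
In a BST, the LCA of p=34, q=43 is the first node v on the
root-to-leaf path with p <= v <= q (go left if both < v, right if both > v).
Walk from root:
  at 4: both 34 and 43 > 4, go right
  at 43: 34 <= 43 <= 43, this is the LCA
LCA = 43


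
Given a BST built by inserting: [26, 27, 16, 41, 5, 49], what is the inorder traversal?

Tree insertion order: [26, 27, 16, 41, 5, 49]
Tree (level-order array): [26, 16, 27, 5, None, None, 41, None, None, None, 49]
Inorder traversal: [5, 16, 26, 27, 41, 49]


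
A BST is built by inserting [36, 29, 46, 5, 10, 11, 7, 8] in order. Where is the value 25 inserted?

Starting tree (level order): [36, 29, 46, 5, None, None, None, None, 10, 7, 11, None, 8]
Insertion path: 36 -> 29 -> 5 -> 10 -> 11
Result: insert 25 as right child of 11
Final tree (level order): [36, 29, 46, 5, None, None, None, None, 10, 7, 11, None, 8, None, 25]


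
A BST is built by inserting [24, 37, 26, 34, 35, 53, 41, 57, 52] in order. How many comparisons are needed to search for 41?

Search path for 41: 24 -> 37 -> 53 -> 41
Found: True
Comparisons: 4


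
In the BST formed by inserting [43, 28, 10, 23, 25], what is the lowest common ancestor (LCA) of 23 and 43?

Tree insertion order: [43, 28, 10, 23, 25]
Tree (level-order array): [43, 28, None, 10, None, None, 23, None, 25]
In a BST, the LCA of p=23, q=43 is the first node v on the
root-to-leaf path with p <= v <= q (go left if both < v, right if both > v).
Walk from root:
  at 43: 23 <= 43 <= 43, this is the LCA
LCA = 43


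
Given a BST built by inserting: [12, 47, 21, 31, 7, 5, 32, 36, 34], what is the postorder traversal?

Tree insertion order: [12, 47, 21, 31, 7, 5, 32, 36, 34]
Tree (level-order array): [12, 7, 47, 5, None, 21, None, None, None, None, 31, None, 32, None, 36, 34]
Postorder traversal: [5, 7, 34, 36, 32, 31, 21, 47, 12]


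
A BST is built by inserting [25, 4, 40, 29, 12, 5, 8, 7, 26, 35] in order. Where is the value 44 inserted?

Starting tree (level order): [25, 4, 40, None, 12, 29, None, 5, None, 26, 35, None, 8, None, None, None, None, 7]
Insertion path: 25 -> 40
Result: insert 44 as right child of 40
Final tree (level order): [25, 4, 40, None, 12, 29, 44, 5, None, 26, 35, None, None, None, 8, None, None, None, None, 7]


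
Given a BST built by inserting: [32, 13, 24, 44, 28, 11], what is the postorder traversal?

Tree insertion order: [32, 13, 24, 44, 28, 11]
Tree (level-order array): [32, 13, 44, 11, 24, None, None, None, None, None, 28]
Postorder traversal: [11, 28, 24, 13, 44, 32]


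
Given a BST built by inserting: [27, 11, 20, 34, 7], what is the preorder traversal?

Tree insertion order: [27, 11, 20, 34, 7]
Tree (level-order array): [27, 11, 34, 7, 20]
Preorder traversal: [27, 11, 7, 20, 34]


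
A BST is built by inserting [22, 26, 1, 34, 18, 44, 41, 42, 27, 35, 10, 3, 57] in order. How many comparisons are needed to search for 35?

Search path for 35: 22 -> 26 -> 34 -> 44 -> 41 -> 35
Found: True
Comparisons: 6


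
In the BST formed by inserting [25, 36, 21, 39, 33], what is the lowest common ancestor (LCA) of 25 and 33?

Tree insertion order: [25, 36, 21, 39, 33]
Tree (level-order array): [25, 21, 36, None, None, 33, 39]
In a BST, the LCA of p=25, q=33 is the first node v on the
root-to-leaf path with p <= v <= q (go left if both < v, right if both > v).
Walk from root:
  at 25: 25 <= 25 <= 33, this is the LCA
LCA = 25


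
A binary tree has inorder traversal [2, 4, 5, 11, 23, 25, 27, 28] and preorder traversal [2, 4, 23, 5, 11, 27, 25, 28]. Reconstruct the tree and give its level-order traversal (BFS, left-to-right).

Inorder:  [2, 4, 5, 11, 23, 25, 27, 28]
Preorder: [2, 4, 23, 5, 11, 27, 25, 28]
Algorithm: preorder visits root first, so consume preorder in order;
for each root, split the current inorder slice at that value into
left-subtree inorder and right-subtree inorder, then recurse.
Recursive splits:
  root=2; inorder splits into left=[], right=[4, 5, 11, 23, 25, 27, 28]
  root=4; inorder splits into left=[], right=[5, 11, 23, 25, 27, 28]
  root=23; inorder splits into left=[5, 11], right=[25, 27, 28]
  root=5; inorder splits into left=[], right=[11]
  root=11; inorder splits into left=[], right=[]
  root=27; inorder splits into left=[25], right=[28]
  root=25; inorder splits into left=[], right=[]
  root=28; inorder splits into left=[], right=[]
Reconstructed level-order: [2, 4, 23, 5, 27, 11, 25, 28]


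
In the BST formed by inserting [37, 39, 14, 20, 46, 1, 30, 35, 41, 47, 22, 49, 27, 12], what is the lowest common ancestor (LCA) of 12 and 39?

Tree insertion order: [37, 39, 14, 20, 46, 1, 30, 35, 41, 47, 22, 49, 27, 12]
Tree (level-order array): [37, 14, 39, 1, 20, None, 46, None, 12, None, 30, 41, 47, None, None, 22, 35, None, None, None, 49, None, 27]
In a BST, the LCA of p=12, q=39 is the first node v on the
root-to-leaf path with p <= v <= q (go left if both < v, right if both > v).
Walk from root:
  at 37: 12 <= 37 <= 39, this is the LCA
LCA = 37


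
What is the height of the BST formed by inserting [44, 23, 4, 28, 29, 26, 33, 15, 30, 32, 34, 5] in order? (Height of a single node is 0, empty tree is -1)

Insertion order: [44, 23, 4, 28, 29, 26, 33, 15, 30, 32, 34, 5]
Tree (level-order array): [44, 23, None, 4, 28, None, 15, 26, 29, 5, None, None, None, None, 33, None, None, 30, 34, None, 32]
Compute height bottom-up (empty subtree = -1):
  height(5) = 1 + max(-1, -1) = 0
  height(15) = 1 + max(0, -1) = 1
  height(4) = 1 + max(-1, 1) = 2
  height(26) = 1 + max(-1, -1) = 0
  height(32) = 1 + max(-1, -1) = 0
  height(30) = 1 + max(-1, 0) = 1
  height(34) = 1 + max(-1, -1) = 0
  height(33) = 1 + max(1, 0) = 2
  height(29) = 1 + max(-1, 2) = 3
  height(28) = 1 + max(0, 3) = 4
  height(23) = 1 + max(2, 4) = 5
  height(44) = 1 + max(5, -1) = 6
Height = 6


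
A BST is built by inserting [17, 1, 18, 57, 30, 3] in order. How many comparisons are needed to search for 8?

Search path for 8: 17 -> 1 -> 3
Found: False
Comparisons: 3


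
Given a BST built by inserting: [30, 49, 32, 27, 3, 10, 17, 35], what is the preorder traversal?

Tree insertion order: [30, 49, 32, 27, 3, 10, 17, 35]
Tree (level-order array): [30, 27, 49, 3, None, 32, None, None, 10, None, 35, None, 17]
Preorder traversal: [30, 27, 3, 10, 17, 49, 32, 35]


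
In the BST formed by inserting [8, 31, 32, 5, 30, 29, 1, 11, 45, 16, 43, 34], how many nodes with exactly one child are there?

Tree built from: [8, 31, 32, 5, 30, 29, 1, 11, 45, 16, 43, 34]
Tree (level-order array): [8, 5, 31, 1, None, 30, 32, None, None, 29, None, None, 45, 11, None, 43, None, None, 16, 34]
Rule: These are nodes with exactly 1 non-null child.
Per-node child counts:
  node 8: 2 child(ren)
  node 5: 1 child(ren)
  node 1: 0 child(ren)
  node 31: 2 child(ren)
  node 30: 1 child(ren)
  node 29: 1 child(ren)
  node 11: 1 child(ren)
  node 16: 0 child(ren)
  node 32: 1 child(ren)
  node 45: 1 child(ren)
  node 43: 1 child(ren)
  node 34: 0 child(ren)
Matching nodes: [5, 30, 29, 11, 32, 45, 43]
Count of nodes with exactly one child: 7


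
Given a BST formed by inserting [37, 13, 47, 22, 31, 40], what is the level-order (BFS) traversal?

Tree insertion order: [37, 13, 47, 22, 31, 40]
Tree (level-order array): [37, 13, 47, None, 22, 40, None, None, 31]
BFS from the root, enqueuing left then right child of each popped node:
  queue [37] -> pop 37, enqueue [13, 47], visited so far: [37]
  queue [13, 47] -> pop 13, enqueue [22], visited so far: [37, 13]
  queue [47, 22] -> pop 47, enqueue [40], visited so far: [37, 13, 47]
  queue [22, 40] -> pop 22, enqueue [31], visited so far: [37, 13, 47, 22]
  queue [40, 31] -> pop 40, enqueue [none], visited so far: [37, 13, 47, 22, 40]
  queue [31] -> pop 31, enqueue [none], visited so far: [37, 13, 47, 22, 40, 31]
Result: [37, 13, 47, 22, 40, 31]


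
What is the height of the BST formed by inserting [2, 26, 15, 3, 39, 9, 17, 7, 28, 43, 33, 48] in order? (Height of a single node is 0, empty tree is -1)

Insertion order: [2, 26, 15, 3, 39, 9, 17, 7, 28, 43, 33, 48]
Tree (level-order array): [2, None, 26, 15, 39, 3, 17, 28, 43, None, 9, None, None, None, 33, None, 48, 7]
Compute height bottom-up (empty subtree = -1):
  height(7) = 1 + max(-1, -1) = 0
  height(9) = 1 + max(0, -1) = 1
  height(3) = 1 + max(-1, 1) = 2
  height(17) = 1 + max(-1, -1) = 0
  height(15) = 1 + max(2, 0) = 3
  height(33) = 1 + max(-1, -1) = 0
  height(28) = 1 + max(-1, 0) = 1
  height(48) = 1 + max(-1, -1) = 0
  height(43) = 1 + max(-1, 0) = 1
  height(39) = 1 + max(1, 1) = 2
  height(26) = 1 + max(3, 2) = 4
  height(2) = 1 + max(-1, 4) = 5
Height = 5


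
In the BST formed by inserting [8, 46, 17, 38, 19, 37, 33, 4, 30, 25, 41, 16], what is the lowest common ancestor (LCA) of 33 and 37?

Tree insertion order: [8, 46, 17, 38, 19, 37, 33, 4, 30, 25, 41, 16]
Tree (level-order array): [8, 4, 46, None, None, 17, None, 16, 38, None, None, 19, 41, None, 37, None, None, 33, None, 30, None, 25]
In a BST, the LCA of p=33, q=37 is the first node v on the
root-to-leaf path with p <= v <= q (go left if both < v, right if both > v).
Walk from root:
  at 8: both 33 and 37 > 8, go right
  at 46: both 33 and 37 < 46, go left
  at 17: both 33 and 37 > 17, go right
  at 38: both 33 and 37 < 38, go left
  at 19: both 33 and 37 > 19, go right
  at 37: 33 <= 37 <= 37, this is the LCA
LCA = 37


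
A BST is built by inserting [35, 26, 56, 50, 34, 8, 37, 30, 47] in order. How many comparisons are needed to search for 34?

Search path for 34: 35 -> 26 -> 34
Found: True
Comparisons: 3


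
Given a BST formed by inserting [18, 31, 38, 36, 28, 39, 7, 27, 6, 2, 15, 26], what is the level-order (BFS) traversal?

Tree insertion order: [18, 31, 38, 36, 28, 39, 7, 27, 6, 2, 15, 26]
Tree (level-order array): [18, 7, 31, 6, 15, 28, 38, 2, None, None, None, 27, None, 36, 39, None, None, 26]
BFS from the root, enqueuing left then right child of each popped node:
  queue [18] -> pop 18, enqueue [7, 31], visited so far: [18]
  queue [7, 31] -> pop 7, enqueue [6, 15], visited so far: [18, 7]
  queue [31, 6, 15] -> pop 31, enqueue [28, 38], visited so far: [18, 7, 31]
  queue [6, 15, 28, 38] -> pop 6, enqueue [2], visited so far: [18, 7, 31, 6]
  queue [15, 28, 38, 2] -> pop 15, enqueue [none], visited so far: [18, 7, 31, 6, 15]
  queue [28, 38, 2] -> pop 28, enqueue [27], visited so far: [18, 7, 31, 6, 15, 28]
  queue [38, 2, 27] -> pop 38, enqueue [36, 39], visited so far: [18, 7, 31, 6, 15, 28, 38]
  queue [2, 27, 36, 39] -> pop 2, enqueue [none], visited so far: [18, 7, 31, 6, 15, 28, 38, 2]
  queue [27, 36, 39] -> pop 27, enqueue [26], visited so far: [18, 7, 31, 6, 15, 28, 38, 2, 27]
  queue [36, 39, 26] -> pop 36, enqueue [none], visited so far: [18, 7, 31, 6, 15, 28, 38, 2, 27, 36]
  queue [39, 26] -> pop 39, enqueue [none], visited so far: [18, 7, 31, 6, 15, 28, 38, 2, 27, 36, 39]
  queue [26] -> pop 26, enqueue [none], visited so far: [18, 7, 31, 6, 15, 28, 38, 2, 27, 36, 39, 26]
Result: [18, 7, 31, 6, 15, 28, 38, 2, 27, 36, 39, 26]


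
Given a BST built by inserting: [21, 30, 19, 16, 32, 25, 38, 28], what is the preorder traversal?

Tree insertion order: [21, 30, 19, 16, 32, 25, 38, 28]
Tree (level-order array): [21, 19, 30, 16, None, 25, 32, None, None, None, 28, None, 38]
Preorder traversal: [21, 19, 16, 30, 25, 28, 32, 38]


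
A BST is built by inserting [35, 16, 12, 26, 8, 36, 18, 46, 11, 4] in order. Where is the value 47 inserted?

Starting tree (level order): [35, 16, 36, 12, 26, None, 46, 8, None, 18, None, None, None, 4, 11]
Insertion path: 35 -> 36 -> 46
Result: insert 47 as right child of 46
Final tree (level order): [35, 16, 36, 12, 26, None, 46, 8, None, 18, None, None, 47, 4, 11]


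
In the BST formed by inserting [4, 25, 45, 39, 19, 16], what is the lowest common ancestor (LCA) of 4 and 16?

Tree insertion order: [4, 25, 45, 39, 19, 16]
Tree (level-order array): [4, None, 25, 19, 45, 16, None, 39]
In a BST, the LCA of p=4, q=16 is the first node v on the
root-to-leaf path with p <= v <= q (go left if both < v, right if both > v).
Walk from root:
  at 4: 4 <= 4 <= 16, this is the LCA
LCA = 4


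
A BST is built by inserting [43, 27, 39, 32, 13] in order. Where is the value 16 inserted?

Starting tree (level order): [43, 27, None, 13, 39, None, None, 32]
Insertion path: 43 -> 27 -> 13
Result: insert 16 as right child of 13
Final tree (level order): [43, 27, None, 13, 39, None, 16, 32]


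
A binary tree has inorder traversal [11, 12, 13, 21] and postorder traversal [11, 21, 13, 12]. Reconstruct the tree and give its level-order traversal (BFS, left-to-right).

Inorder:   [11, 12, 13, 21]
Postorder: [11, 21, 13, 12]
Algorithm: postorder visits root last, so walk postorder right-to-left;
each value is the root of the current inorder slice — split it at that
value, recurse on the right subtree first, then the left.
Recursive splits:
  root=12; inorder splits into left=[11], right=[13, 21]
  root=13; inorder splits into left=[], right=[21]
  root=21; inorder splits into left=[], right=[]
  root=11; inorder splits into left=[], right=[]
Reconstructed level-order: [12, 11, 13, 21]


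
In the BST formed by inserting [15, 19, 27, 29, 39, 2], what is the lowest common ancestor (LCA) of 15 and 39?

Tree insertion order: [15, 19, 27, 29, 39, 2]
Tree (level-order array): [15, 2, 19, None, None, None, 27, None, 29, None, 39]
In a BST, the LCA of p=15, q=39 is the first node v on the
root-to-leaf path with p <= v <= q (go left if both < v, right if both > v).
Walk from root:
  at 15: 15 <= 15 <= 39, this is the LCA
LCA = 15


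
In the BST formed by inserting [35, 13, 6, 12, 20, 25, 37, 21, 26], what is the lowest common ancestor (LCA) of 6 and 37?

Tree insertion order: [35, 13, 6, 12, 20, 25, 37, 21, 26]
Tree (level-order array): [35, 13, 37, 6, 20, None, None, None, 12, None, 25, None, None, 21, 26]
In a BST, the LCA of p=6, q=37 is the first node v on the
root-to-leaf path with p <= v <= q (go left if both < v, right if both > v).
Walk from root:
  at 35: 6 <= 35 <= 37, this is the LCA
LCA = 35


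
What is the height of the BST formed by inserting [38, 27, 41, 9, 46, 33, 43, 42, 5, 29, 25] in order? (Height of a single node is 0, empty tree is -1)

Insertion order: [38, 27, 41, 9, 46, 33, 43, 42, 5, 29, 25]
Tree (level-order array): [38, 27, 41, 9, 33, None, 46, 5, 25, 29, None, 43, None, None, None, None, None, None, None, 42]
Compute height bottom-up (empty subtree = -1):
  height(5) = 1 + max(-1, -1) = 0
  height(25) = 1 + max(-1, -1) = 0
  height(9) = 1 + max(0, 0) = 1
  height(29) = 1 + max(-1, -1) = 0
  height(33) = 1 + max(0, -1) = 1
  height(27) = 1 + max(1, 1) = 2
  height(42) = 1 + max(-1, -1) = 0
  height(43) = 1 + max(0, -1) = 1
  height(46) = 1 + max(1, -1) = 2
  height(41) = 1 + max(-1, 2) = 3
  height(38) = 1 + max(2, 3) = 4
Height = 4


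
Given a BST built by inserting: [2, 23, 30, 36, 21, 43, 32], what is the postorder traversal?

Tree insertion order: [2, 23, 30, 36, 21, 43, 32]
Tree (level-order array): [2, None, 23, 21, 30, None, None, None, 36, 32, 43]
Postorder traversal: [21, 32, 43, 36, 30, 23, 2]


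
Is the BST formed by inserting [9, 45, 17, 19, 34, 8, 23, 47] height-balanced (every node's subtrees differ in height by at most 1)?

Tree (level-order array): [9, 8, 45, None, None, 17, 47, None, 19, None, None, None, 34, 23]
Definition: a tree is height-balanced if, at every node, |h(left) - h(right)| <= 1 (empty subtree has height -1).
Bottom-up per-node check:
  node 8: h_left=-1, h_right=-1, diff=0 [OK], height=0
  node 23: h_left=-1, h_right=-1, diff=0 [OK], height=0
  node 34: h_left=0, h_right=-1, diff=1 [OK], height=1
  node 19: h_left=-1, h_right=1, diff=2 [FAIL (|-1-1|=2 > 1)], height=2
  node 17: h_left=-1, h_right=2, diff=3 [FAIL (|-1-2|=3 > 1)], height=3
  node 47: h_left=-1, h_right=-1, diff=0 [OK], height=0
  node 45: h_left=3, h_right=0, diff=3 [FAIL (|3-0|=3 > 1)], height=4
  node 9: h_left=0, h_right=4, diff=4 [FAIL (|0-4|=4 > 1)], height=5
Node 19 violates the condition: |-1 - 1| = 2 > 1.
Result: Not balanced


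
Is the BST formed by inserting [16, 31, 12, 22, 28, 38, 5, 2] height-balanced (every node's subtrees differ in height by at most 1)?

Tree (level-order array): [16, 12, 31, 5, None, 22, 38, 2, None, None, 28]
Definition: a tree is height-balanced if, at every node, |h(left) - h(right)| <= 1 (empty subtree has height -1).
Bottom-up per-node check:
  node 2: h_left=-1, h_right=-1, diff=0 [OK], height=0
  node 5: h_left=0, h_right=-1, diff=1 [OK], height=1
  node 12: h_left=1, h_right=-1, diff=2 [FAIL (|1--1|=2 > 1)], height=2
  node 28: h_left=-1, h_right=-1, diff=0 [OK], height=0
  node 22: h_left=-1, h_right=0, diff=1 [OK], height=1
  node 38: h_left=-1, h_right=-1, diff=0 [OK], height=0
  node 31: h_left=1, h_right=0, diff=1 [OK], height=2
  node 16: h_left=2, h_right=2, diff=0 [OK], height=3
Node 12 violates the condition: |1 - -1| = 2 > 1.
Result: Not balanced


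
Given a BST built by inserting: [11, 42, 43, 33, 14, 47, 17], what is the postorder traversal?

Tree insertion order: [11, 42, 43, 33, 14, 47, 17]
Tree (level-order array): [11, None, 42, 33, 43, 14, None, None, 47, None, 17]
Postorder traversal: [17, 14, 33, 47, 43, 42, 11]


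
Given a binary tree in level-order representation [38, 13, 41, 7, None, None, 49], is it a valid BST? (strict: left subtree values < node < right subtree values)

Level-order array: [38, 13, 41, 7, None, None, 49]
Validate using subtree bounds (lo, hi): at each node, require lo < value < hi,
then recurse left with hi=value and right with lo=value.
Preorder trace (stopping at first violation):
  at node 38 with bounds (-inf, +inf): OK
  at node 13 with bounds (-inf, 38): OK
  at node 7 with bounds (-inf, 13): OK
  at node 41 with bounds (38, +inf): OK
  at node 49 with bounds (41, +inf): OK
No violation found at any node.
Result: Valid BST


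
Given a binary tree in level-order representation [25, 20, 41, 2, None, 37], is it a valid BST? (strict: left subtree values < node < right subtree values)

Level-order array: [25, 20, 41, 2, None, 37]
Validate using subtree bounds (lo, hi): at each node, require lo < value < hi,
then recurse left with hi=value and right with lo=value.
Preorder trace (stopping at first violation):
  at node 25 with bounds (-inf, +inf): OK
  at node 20 with bounds (-inf, 25): OK
  at node 2 with bounds (-inf, 20): OK
  at node 41 with bounds (25, +inf): OK
  at node 37 with bounds (25, 41): OK
No violation found at any node.
Result: Valid BST


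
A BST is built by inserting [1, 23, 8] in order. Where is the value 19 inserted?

Starting tree (level order): [1, None, 23, 8]
Insertion path: 1 -> 23 -> 8
Result: insert 19 as right child of 8
Final tree (level order): [1, None, 23, 8, None, None, 19]


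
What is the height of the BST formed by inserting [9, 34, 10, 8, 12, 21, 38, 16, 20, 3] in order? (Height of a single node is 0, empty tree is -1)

Insertion order: [9, 34, 10, 8, 12, 21, 38, 16, 20, 3]
Tree (level-order array): [9, 8, 34, 3, None, 10, 38, None, None, None, 12, None, None, None, 21, 16, None, None, 20]
Compute height bottom-up (empty subtree = -1):
  height(3) = 1 + max(-1, -1) = 0
  height(8) = 1 + max(0, -1) = 1
  height(20) = 1 + max(-1, -1) = 0
  height(16) = 1 + max(-1, 0) = 1
  height(21) = 1 + max(1, -1) = 2
  height(12) = 1 + max(-1, 2) = 3
  height(10) = 1 + max(-1, 3) = 4
  height(38) = 1 + max(-1, -1) = 0
  height(34) = 1 + max(4, 0) = 5
  height(9) = 1 + max(1, 5) = 6
Height = 6
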